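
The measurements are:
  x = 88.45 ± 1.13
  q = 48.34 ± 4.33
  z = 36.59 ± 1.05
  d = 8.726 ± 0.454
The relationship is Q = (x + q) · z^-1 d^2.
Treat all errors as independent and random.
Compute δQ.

Let u = x + q = 136.8. δu = √(δx² + δq²) = √(1.28 + 18.7) = 4.48, so δu/u = 0.0327.
Q is then a monomial in u, z, d:
δQ/Q = √((δu/u)² + (-1·δz/z)² + (2·δd/d)²) = √(0.00107 + 0.000823 + 0.0108) = 0.113
Q = 284.7, so δQ = 0.113 × 284.7 = 32.1.

32.1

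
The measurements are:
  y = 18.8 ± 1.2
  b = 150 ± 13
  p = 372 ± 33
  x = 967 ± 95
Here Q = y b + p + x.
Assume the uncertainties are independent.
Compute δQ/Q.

Let w = y·b = 2820. δw/w = √((1·δy/y)² + (1·δb/b)²) = √(0.00407 + 0.00751) = 0.108, so δw = 304.
Q = w + p + x: δQ = √(δw² + δp² + δx²) = √(92100 + 1090 + 9020) = 320
Q = 4160, so δQ/Q = 320/4160 = 0.0769.

0.0769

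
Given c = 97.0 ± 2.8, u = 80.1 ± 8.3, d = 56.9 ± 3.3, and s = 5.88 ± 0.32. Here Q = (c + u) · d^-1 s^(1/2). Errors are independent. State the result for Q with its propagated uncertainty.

Let w = c + u = 177. δw = √(δc² + δu²) = √(7.84 + 68.9) = 8.76, so δw/w = 0.0495.
Q is then a monomial in w, d, s:
δQ/Q = √((δw/w)² + (-1·δd/d)² + (½·δs/s)²) = √(0.00245 + 0.00336 + 0.000740) = 0.0809
Q = 7.55, so δQ = 0.0809 × 7.55 = 0.611.

7.55 ± 0.611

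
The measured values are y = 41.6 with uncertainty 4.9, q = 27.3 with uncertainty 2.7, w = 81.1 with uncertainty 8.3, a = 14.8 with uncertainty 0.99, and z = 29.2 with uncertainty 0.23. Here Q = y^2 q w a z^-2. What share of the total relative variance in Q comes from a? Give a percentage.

5.56%

(δQ/Q)² = (2·δy/y)² + (1·δq/q)² + (1·δw/w)² + (1·δa/a)² + (-2·δz/z)²
  y term: (2×0.118)² = 0.0555
  q term: (1×0.0989)² = 0.00978
  w term: (1×0.102)² = 0.0105
  a term: (1×0.0669)² = 0.00447
  z term: (-2×0.00788)² = 0.000248
Total = 0.0805. Share from a = 0.00447/0.0805 = 0.0556.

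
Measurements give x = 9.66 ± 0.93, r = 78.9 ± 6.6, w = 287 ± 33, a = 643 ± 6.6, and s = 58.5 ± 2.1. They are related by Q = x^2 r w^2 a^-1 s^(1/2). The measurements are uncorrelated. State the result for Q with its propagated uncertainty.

(7.21 ± 2.25) × 10^6

Since Q is a product/quotient, work with relative uncertainties:
  (2·δx/x)² = (2×0.0963)² = 0.0371;  (1·δr/r)² = (1×0.0837)² = 0.00700;  (2·δw/w)² = (2×0.115)² = 0.0529;  (-1·δa/a)² = (-1×0.0103)² = 0.000105;  (½·δs/s)² = (0.5×0.0359)² = 0.000322
δQ/Q = √(0.0974) = 0.312
Q = 7.21e+06, so δQ = 0.312 × 7.21e+06 = 2.25e+06.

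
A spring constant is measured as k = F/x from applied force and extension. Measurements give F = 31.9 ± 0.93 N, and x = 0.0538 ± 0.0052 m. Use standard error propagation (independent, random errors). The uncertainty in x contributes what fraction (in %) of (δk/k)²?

91.7%

(δk/k)² = (1·δF/F)² + (-1·δx/x)²
  F term: (1×0.0292)² = 0.000850
  x term: (-1×0.0967)² = 0.00934
Total = 0.0102. Share from x = 0.00934/0.0102 = 0.917.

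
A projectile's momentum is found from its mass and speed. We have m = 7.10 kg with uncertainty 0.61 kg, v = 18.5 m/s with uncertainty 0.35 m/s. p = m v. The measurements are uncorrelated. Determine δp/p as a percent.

8.80%

Products/powers → add relative errors in quadrature, weighted by exponent:
  (1·δm/m)² = (1×0.0859)² = 0.00738;  (1·δv/v)² = (1×0.0189)² = 0.000358
δp/p = √(0.00774) = 0.0880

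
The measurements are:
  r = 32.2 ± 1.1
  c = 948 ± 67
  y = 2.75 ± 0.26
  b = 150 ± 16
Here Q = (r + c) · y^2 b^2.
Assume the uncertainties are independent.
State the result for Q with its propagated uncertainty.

(1.67 ± 0.489) × 10^8

Let u = r + c = 980. δu = √(δr² + δc²) = √(1.21 + 4490) = 67.0, so δu/u = 0.0684.
Q is then a monomial in u, y, b:
δQ/Q = √((δu/u)² + (2·δy/y)² + (2·δb/b)²) = √(0.00467 + 0.0358 + 0.0455) = 0.293
Q = 1.67e+08, so δQ = 0.293 × 1.67e+08 = 4.89e+07.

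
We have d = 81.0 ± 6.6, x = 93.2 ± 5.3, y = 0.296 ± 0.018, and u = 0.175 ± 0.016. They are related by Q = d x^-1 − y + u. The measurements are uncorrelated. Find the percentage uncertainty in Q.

Let p = d·x^-1 = 0.869. δp/p = √((1·δd/d)² + (-1·δx/x)²) = √(0.00664 + 0.00323) = 0.0994, so δp = 0.0864.
Q = p − y + u: δQ = √(δp² + δy² + δu²) = √(0.00746 + 0.000324 + 0.000256) = 0.0897
Q = 0.748, so δQ/Q = 0.0897/0.748 = 0.120.

12.0%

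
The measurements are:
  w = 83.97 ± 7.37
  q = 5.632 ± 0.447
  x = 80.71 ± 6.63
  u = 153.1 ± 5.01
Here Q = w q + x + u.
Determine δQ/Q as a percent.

Let p = w·q = 472.9. δp/p = √((1·δw/w)² + (1·δq/q)²) = √(0.00770 + 0.00630) = 0.118, so δp = 56.0.
Q = p + x + u: δQ = √(δp² + δx² + δu²) = √(3130 + 44.0 + 25.1) = 56.6
Q = 706.7, so δQ/Q = 56.6/706.7 = 0.0801.

8.01%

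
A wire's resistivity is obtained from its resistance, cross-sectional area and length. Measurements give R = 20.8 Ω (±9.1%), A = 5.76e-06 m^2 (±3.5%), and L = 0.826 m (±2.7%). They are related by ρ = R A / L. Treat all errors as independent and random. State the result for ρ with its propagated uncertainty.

(1.45 ± 0.147) × 10^-4 Ω·m

Since ρ is a product/quotient, work with relative uncertainties:
  (1·δR/R)² = (1×0.0910)² = 0.00828;  (1·δA/A)² = (1×0.0350)² = 0.00123;  (-1·δL/L)² = (-1×0.0270)² = 0.000729
δρ/ρ = √(0.0102) = 0.101
ρ = 0.000145 Ω·m, so δρ = 0.101 × 0.000145 = 1.47e-05 Ω·m.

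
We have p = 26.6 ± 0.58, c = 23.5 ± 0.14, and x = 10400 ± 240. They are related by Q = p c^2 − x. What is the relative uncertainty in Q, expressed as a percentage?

Let w = p·c^2 = 14700. δw/w = √((1·δp/p)² + (2·δc/c)²) = √(0.000475 + 0.000142) = 0.0248, so δw = 365.
Q = w − x: δQ = √(δw² + δx²) = √(1.33e+05 + 57600) = 437
Q = 4290, so δQ/Q = 437/4290 = 0.102.

10.2%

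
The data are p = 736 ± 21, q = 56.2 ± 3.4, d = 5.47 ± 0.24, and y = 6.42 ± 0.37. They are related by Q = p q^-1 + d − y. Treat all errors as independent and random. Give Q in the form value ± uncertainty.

12.1 ± 0.981

Let w = p·q^-1 = 13.1. δw/w = √((1·δp/p)² + (-1·δq/q)²) = √(0.000814 + 0.00366) = 0.0669, so δw = 0.876.
Q = w + d − y: δQ = √(δw² + δd² + δy²) = √(0.767 + 0.0576 + 0.137) = 0.981
Q = 12.1.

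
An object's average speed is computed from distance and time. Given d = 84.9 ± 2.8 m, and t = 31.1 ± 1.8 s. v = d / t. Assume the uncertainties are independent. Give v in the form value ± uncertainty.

2.73 ± 0.182 m/s

v is a product of powers, so relative uncertainties combine in quadrature:
  (1·δd/d)² = (1×0.0330)² = 0.00109;  (-1·δt/t)² = (-1×0.0579)² = 0.00335
δv/v = √(0.00444) = 0.0666
v = 2.73 m/s, so δv = 0.0666 × 2.73 = 0.182 m/s.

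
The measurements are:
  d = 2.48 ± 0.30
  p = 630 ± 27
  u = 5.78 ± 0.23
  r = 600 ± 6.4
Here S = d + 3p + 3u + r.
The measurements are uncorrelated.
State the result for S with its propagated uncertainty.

Absolute uncertainties add in quadrature for a linear combination:
  (δd)² = 0.0900;  (3·δp)² = 6560;  (3·δu)² = 0.476;  (δr)² = 41.0
δS = √(6600) = 81.3
S = 2510.

2510 ± 81.3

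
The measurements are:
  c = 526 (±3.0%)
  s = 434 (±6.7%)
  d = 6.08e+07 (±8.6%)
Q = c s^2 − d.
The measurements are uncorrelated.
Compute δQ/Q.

0.381

Let p = c·s^2 = 9.91e+07. δp/p = √((1·δc/c)² + (2·δs/s)²) = √(0.000900 + 0.0180) = 0.137, so δp = 1.36e+07.
Q = p − d: δQ = √(δp² + δd²) = √(1.85e+14 + 2.73e+13) = 1.46e+07
Q = 3.83e+07, so δQ/Q = 1.46e+07/3.83e+07 = 0.381.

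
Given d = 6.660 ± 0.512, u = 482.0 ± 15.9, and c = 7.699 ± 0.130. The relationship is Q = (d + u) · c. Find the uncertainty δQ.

138

Let w = d + u = 488.7. δw = √(δd² + δu²) = √(0.262 + 253) = 15.9, so δw/w = 0.0326.
Q is then a monomial in w, c:
δQ/Q = √((δw/w)² + (1·δc/c)²) = √(0.00106 + 0.000285) = 0.0367
Q = 3762, so δQ = 0.0367 × 3762 = 138.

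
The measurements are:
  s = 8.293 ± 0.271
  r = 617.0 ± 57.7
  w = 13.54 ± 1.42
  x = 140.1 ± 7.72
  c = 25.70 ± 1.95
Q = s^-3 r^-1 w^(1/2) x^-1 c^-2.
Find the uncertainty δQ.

2.45e-11

Products/powers → add relative errors in quadrature, weighted by exponent:
  (-3·δs/s)² = (-3×0.0327)² = 0.00961;  (-1·δr/r)² = (-1×0.0935)² = 0.00875;  (½·δw/w)² = (0.5×0.105)² = 0.00275;  (-1·δx/x)² = (-1×0.0551)² = 0.00304;  (-2·δc/c)² = (-2×0.0759)² = 0.0230
δQ/Q = √(0.0472) = 0.217
Q = 1.13e-10, so δQ = 0.217 × 1.13e-10 = 2.45e-11.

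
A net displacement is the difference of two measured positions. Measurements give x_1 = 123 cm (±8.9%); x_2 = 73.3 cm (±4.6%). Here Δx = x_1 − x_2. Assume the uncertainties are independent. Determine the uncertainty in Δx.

11.5 cm

Δx is a linear combination, so absolute uncertainties add in quadrature:
  (δx_1)² = 120;  (δx_2)² = 11.4
δΔx = √(131) = 11.5 cm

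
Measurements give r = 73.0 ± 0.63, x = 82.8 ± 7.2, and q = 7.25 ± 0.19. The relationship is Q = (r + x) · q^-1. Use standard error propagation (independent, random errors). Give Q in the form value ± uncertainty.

21.5 ± 1.14

Let u = r + x = 156. δu = √(δr² + δx²) = √(0.397 + 51.8) = 7.23, so δu/u = 0.0464.
Q is then a monomial in u, q:
δQ/Q = √((δu/u)² + (-1·δq/q)²) = √(0.00215 + 0.000687) = 0.0533
Q = 21.5, so δQ = 0.0533 × 21.5 = 1.14.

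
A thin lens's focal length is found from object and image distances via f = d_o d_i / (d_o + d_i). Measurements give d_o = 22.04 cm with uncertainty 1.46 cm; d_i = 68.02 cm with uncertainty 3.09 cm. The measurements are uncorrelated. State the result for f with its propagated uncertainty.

16.65 ± 0.853 cm

∂f/∂d_o = (d_i/(d_o+d_i))² = 0.570;  ∂f/∂d_i = (d_o/(d_o+d_i))² = 0.0599
δf = √((∂f/∂d_o · δd_o)² + (∂f/∂d_i · δd_i)²) = √(0.694 + 0.0342) = 0.853 cm
f = 16.65 cm.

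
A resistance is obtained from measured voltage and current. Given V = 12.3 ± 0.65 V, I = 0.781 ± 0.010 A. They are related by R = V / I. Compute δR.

0.856 Ω

Products/powers → add relative errors in quadrature, weighted by exponent:
  (1·δV/V)² = (1×0.0528)² = 0.00279;  (-1·δI/I)² = (-1×0.0128)² = 0.000164
δR/R = √(0.00296) = 0.0544
R = 15.7 Ω, so δR = 0.0544 × 15.7 = 0.856 Ω.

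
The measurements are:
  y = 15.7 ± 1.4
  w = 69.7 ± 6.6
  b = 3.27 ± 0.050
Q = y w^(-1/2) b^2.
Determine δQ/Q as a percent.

Since Q is a product/quotient, work with relative uncertainties:
  (1·δy/y)² = (1×0.0892)² = 0.00795;  (−½·δw/w)² = (-0.5×0.0947)² = 0.00224;  (2·δb/b)² = (2×0.0153)² = 0.000935
δQ/Q = √(0.0111) = 0.105

10.5%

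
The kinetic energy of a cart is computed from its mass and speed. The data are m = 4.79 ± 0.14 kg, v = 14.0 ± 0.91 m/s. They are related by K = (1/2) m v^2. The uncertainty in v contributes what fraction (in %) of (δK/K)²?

(δK/K)² = (1·δm/m)² + (2·δv/v)²
  m term: (1×0.0292)² = 0.000854
  v term: (2×0.0650)² = 0.0169
Total = 0.0178. Share from v = 0.0169/0.0178 = 0.952.

95.2%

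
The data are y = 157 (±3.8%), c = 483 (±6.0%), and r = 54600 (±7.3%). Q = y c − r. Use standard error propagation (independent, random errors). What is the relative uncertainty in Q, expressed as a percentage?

31.6%

Let p = y·c = 75800. δp/p = √((1·δy/y)² + (1·δc/c)²) = √(0.00144 + 0.00360) = 0.0710, so δp = 5390.
Q = p − r: δQ = √(δp² + δr²) = √(2.9e+07 + 1.59e+07) = 6700
Q = 21200, so δQ/Q = 6700/21200 = 0.316.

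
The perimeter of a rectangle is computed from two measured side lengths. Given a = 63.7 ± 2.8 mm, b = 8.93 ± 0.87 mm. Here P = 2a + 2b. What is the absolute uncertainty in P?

Each term contributes (cᵢ δxᵢ)² to (δP)²:
  (2·δa)² = 31.4;  (2·δb)² = 3.03
δP = √(34.4) = 5.86 mm

5.86 mm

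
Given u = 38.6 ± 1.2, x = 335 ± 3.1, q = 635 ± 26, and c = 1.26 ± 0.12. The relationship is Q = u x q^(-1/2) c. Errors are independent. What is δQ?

66.4

Each factor contributes (exponent × relative error)² to (δQ/Q)²:
  (1·δu/u)² = (1×0.0311)² = 0.000966;  (1·δx/x)² = (1×0.00925)² = 8.56e-05;  (−½·δq/q)² = (-0.5×0.0409)² = 0.000419;  (1·δc/c)² = (1×0.0952)² = 0.00907
δQ/Q = √(0.0105) = 0.103
Q = 647, so δQ = 0.103 × 647 = 66.4.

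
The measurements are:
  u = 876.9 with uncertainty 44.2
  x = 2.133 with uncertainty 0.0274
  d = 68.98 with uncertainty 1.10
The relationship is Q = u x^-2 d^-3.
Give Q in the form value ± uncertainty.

Q is a product of powers, so relative uncertainties combine in quadrature:
  (1·δu/u)² = (1×0.0504)² = 0.00254;  (-2·δx/x)² = (-2×0.0128)² = 0.000660;  (-3·δd/d)² = (-3×0.0159)² = 0.00229
δQ/Q = √(0.00549) = 0.0741
Q = 0.0005872, so δQ = 0.0741 × 0.0005872 = 4.35e-05.

(5.872 ± 0.435) × 10^-4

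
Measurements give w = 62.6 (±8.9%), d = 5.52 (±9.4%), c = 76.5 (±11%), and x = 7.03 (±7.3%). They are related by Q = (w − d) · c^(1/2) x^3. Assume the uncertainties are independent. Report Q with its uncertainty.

(1.73 ± 0.427) × 10^5

Let u = w − d = 57.1. δu = √(δw² + δd²) = √(31.0 + 0.269) = 5.60, so δu/u = 0.0980.
Q is then a monomial in u, c, x:
δQ/Q = √((δu/u)² + (½·δc/c)² + (3·δx/x)²) = √(0.00961 + 0.00303 + 0.0480) = 0.246
Q = 1.73e+05, so δQ = 0.246 × 1.73e+05 = 42700.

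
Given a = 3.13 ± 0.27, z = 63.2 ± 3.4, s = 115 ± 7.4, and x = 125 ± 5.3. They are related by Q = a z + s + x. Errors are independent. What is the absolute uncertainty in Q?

22.1

Let p = a·z = 198. δp/p = √((1·δa/a)² + (1·δz/z)²) = √(0.00744 + 0.00289) = 0.102, so δp = 20.1.
Q = p + s + x: δQ = √(δp² + δs² + δx²) = √(404 + 54.8 + 28.1) = 22.1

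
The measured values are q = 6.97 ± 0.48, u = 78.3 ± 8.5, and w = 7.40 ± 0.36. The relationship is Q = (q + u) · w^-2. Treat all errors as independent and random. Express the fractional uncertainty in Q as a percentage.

Let h = q + u = 85.3. δh = √(δq² + δu²) = √(0.230 + 72.2) = 8.51, so δh/h = 0.0998.
Q is then a monomial in h, w:
δQ/Q = √((δh/h)² + (-2·δw/w)²) = √(0.00997 + 0.00947) = 0.139

13.9%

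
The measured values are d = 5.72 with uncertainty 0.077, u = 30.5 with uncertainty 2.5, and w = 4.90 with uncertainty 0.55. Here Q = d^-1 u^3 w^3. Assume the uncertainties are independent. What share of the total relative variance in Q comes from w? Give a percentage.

65.2%

(δQ/Q)² = (-1·δd/d)² + (3·δu/u)² + (3·δw/w)²
  d term: (-1×0.0135)² = 0.000181
  u term: (3×0.0820)² = 0.0605
  w term: (3×0.112)² = 0.113
Total = 0.174. Share from w = 0.113/0.174 = 0.652.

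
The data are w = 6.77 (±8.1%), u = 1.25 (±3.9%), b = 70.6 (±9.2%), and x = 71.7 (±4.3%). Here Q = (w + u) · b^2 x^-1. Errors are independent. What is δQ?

Let h = w + u = 8.02. δh = √(δw² + δu²) = √(0.301 + 0.00238) = 0.551, so δh/h = 0.0686.
Q is then a monomial in h, b, x:
δQ/Q = √((δh/h)² + (2·δb/b)² + (-1·δx/x)²) = √(0.00471 + 0.0339 + 0.00185) = 0.201
Q = 558, so δQ = 0.201 × 558 = 112.

112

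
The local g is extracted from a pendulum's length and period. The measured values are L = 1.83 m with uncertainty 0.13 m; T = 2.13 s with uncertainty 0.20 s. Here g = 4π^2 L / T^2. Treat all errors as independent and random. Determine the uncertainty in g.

Relative error in a monomial: (δg/g)² = Σ (nᵢ · δxᵢ/xᵢ)².
  (1·δL/L)² = (1×0.0710)² = 0.00505;  (-2·δT/T)² = (-2×0.0939)² = 0.0353
δg/g = √(0.0403) = 0.201
g = 15.9 m/s^2, so δg = 0.201 × 15.9 = 3.20 m/s^2.

3.20 m/s^2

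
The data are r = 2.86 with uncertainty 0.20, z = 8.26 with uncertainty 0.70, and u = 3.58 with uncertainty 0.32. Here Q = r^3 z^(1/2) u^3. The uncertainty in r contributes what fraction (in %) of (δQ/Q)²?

(δQ/Q)² = (3·δr/r)² + (½·δz/z)² + (3·δu/u)²
  r term: (3×0.0699)² = 0.0440
  z term: (0.5×0.0847)² = 0.00180
  u term: (3×0.0894)² = 0.0719
Total = 0.118. Share from r = 0.0440/0.118 = 0.374.

37.4%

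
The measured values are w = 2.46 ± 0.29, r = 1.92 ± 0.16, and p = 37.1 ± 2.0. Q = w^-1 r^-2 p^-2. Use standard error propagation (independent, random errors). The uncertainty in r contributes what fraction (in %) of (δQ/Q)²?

52.1%

(δQ/Q)² = (-1·δw/w)² + (-2·δr/r)² + (-2·δp/p)²
  w term: (-1×0.118)² = 0.0139
  r term: (-2×0.0833)² = 0.0278
  p term: (-2×0.0539)² = 0.0116
Total = 0.0533. Share from r = 0.0278/0.0533 = 0.521.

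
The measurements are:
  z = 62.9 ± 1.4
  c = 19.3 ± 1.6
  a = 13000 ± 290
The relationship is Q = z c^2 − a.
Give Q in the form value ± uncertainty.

Let p = z·c^2 = 23400. δp/p = √((1·δz/z)² + (2·δc/c)²) = √(0.000495 + 0.0275) = 0.167, so δp = 3920.
Q = p − a: δQ = √(δp² + δa²) = √(1.54e+07 + 84100) = 3930
Q = 10400.

10400 ± 3930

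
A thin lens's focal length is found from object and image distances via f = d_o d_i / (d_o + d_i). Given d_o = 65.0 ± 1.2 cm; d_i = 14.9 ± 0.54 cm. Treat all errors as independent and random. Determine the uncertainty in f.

0.360 cm

∂f/∂d_o = (d_i/(d_o+d_i))² = 0.0348;  ∂f/∂d_i = (d_o/(d_o+d_i))² = 0.662
δf = √((∂f/∂d_o · δd_o)² + (∂f/∂d_i · δd_i)²) = √(0.00174 + 0.128) = 0.360 cm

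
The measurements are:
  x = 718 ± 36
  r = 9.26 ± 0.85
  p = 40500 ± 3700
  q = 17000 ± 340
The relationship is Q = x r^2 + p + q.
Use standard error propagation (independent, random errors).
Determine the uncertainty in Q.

12300

Let w = x·r^2 = 61600. δw/w = √((1·δx/x)² + (2·δr/r)²) = √(0.00251 + 0.0337) = 0.190, so δw = 11700.
Q = w + p + q: δQ = √(δw² + δp² + δq²) = √(1.37e+08 + 1.37e+07 + 1.16e+05) = 12300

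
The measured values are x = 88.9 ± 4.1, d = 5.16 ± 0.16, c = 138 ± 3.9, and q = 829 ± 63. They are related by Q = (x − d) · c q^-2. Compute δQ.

0.00273

Let u = x − d = 83.7. δu = √(δx² + δd²) = √(16.8 + 0.0256) = 4.10, so δu/u = 0.0490.
Q is then a monomial in u, c, q:
δQ/Q = √((δu/u)² + (1·δc/c)² + (-2·δq/q)²) = √(0.00240 + 0.000799 + 0.0231) = 0.162
Q = 0.0168, so δQ = 0.162 × 0.0168 = 0.00273.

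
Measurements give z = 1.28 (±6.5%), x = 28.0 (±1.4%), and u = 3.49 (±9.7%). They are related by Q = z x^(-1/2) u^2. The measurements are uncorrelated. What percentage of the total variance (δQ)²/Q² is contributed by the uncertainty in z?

(δQ/Q)² = (1·δz/z)² + (−½·δx/x)² + (2·δu/u)²
  z term: (1×0.0650)² = 0.00423
  x term: (-0.5×0.0140)² = 4.9e-05
  u term: (2×0.0970)² = 0.0376
Total = 0.0419. Share from z = 0.00423/0.0419 = 0.101.

10.1%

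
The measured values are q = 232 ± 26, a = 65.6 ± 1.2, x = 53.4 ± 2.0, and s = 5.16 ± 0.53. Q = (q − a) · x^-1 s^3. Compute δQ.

Let u = q − a = 166. δu = √(δq² + δa²) = √(676 + 1.44) = 26.0, so δu/u = 0.156.
Q is then a monomial in u, x, s:
δQ/Q = √((δu/u)² + (-1·δx/x)² + (3·δs/s)²) = √(0.0245 + 0.00140 + 0.0949) = 0.348
Q = 428, so δQ = 0.348 × 428 = 149.

149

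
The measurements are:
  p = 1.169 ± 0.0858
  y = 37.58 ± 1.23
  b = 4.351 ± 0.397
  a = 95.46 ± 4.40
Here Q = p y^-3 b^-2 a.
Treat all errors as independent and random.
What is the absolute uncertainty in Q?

2.49e-05

Q is a product of powers, so relative uncertainties combine in quadrature:
  (1·δp/p)² = (1×0.0734)² = 0.00539;  (-3·δy/y)² = (-3×0.0327)² = 0.00964;  (-2·δb/b)² = (-2×0.0912)² = 0.0333;  (1·δa/a)² = (1×0.0461)² = 0.00212
δQ/Q = √(0.0505) = 0.225
Q = 0.0001111, so δQ = 0.225 × 0.0001111 = 2.49e-05.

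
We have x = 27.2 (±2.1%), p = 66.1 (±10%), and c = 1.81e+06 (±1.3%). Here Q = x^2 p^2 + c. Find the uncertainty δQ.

6.61e+05

Let w = x^2·p^2 = 3.23e+06. δw/w = √((2·δx/x)² + (2·δp/p)²) = √(0.00176 + 0.0400) = 0.204, so δw = 6.61e+05.
Q = w + c: δQ = √(δw² + δc²) = √(4.36e+11 + 5.54e+08) = 6.61e+05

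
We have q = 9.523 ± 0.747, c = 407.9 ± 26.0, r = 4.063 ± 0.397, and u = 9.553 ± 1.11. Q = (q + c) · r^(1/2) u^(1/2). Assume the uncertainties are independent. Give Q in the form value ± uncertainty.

2601 ± 255

Let w = q + c = 417.4. δw = √(δq² + δc²) = √(0.558 + 676) = 26.0, so δw/w = 0.0623.
Q is then a monomial in w, r, u:
δQ/Q = √((δw/w)² + (½·δr/r)² + (½·δu/u)²) = √(0.00388 + 0.00239 + 0.00338) = 0.0982
Q = 2601, so δQ = 0.0982 × 2601 = 255.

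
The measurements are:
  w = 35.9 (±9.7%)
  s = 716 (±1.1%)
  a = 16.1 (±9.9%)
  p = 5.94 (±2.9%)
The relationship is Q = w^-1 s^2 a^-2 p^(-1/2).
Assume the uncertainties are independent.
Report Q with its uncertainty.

22.6 ± 5.02

Q is a product of powers, so relative uncertainties combine in quadrature:
  (-1·δw/w)² = (-1×0.0970)² = 0.00941;  (2·δs/s)² = (2×0.0110)² = 0.000484;  (-2·δa/a)² = (-2×0.0990)² = 0.0392;  (−½·δp/p)² = (-0.5×0.0290)² = 0.000210
δQ/Q = √(0.0493) = 0.222
Q = 22.6, so δQ = 0.222 × 22.6 = 5.02.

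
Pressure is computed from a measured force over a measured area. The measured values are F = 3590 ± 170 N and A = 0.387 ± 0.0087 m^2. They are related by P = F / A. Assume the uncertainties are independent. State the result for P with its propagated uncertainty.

9280 ± 486 Pa

Since P is a product/quotient, work with relative uncertainties:
  (1·δF/F)² = (1×0.0474)² = 0.00224;  (-1·δA/A)² = (-1×0.0225)² = 0.000505
δP/P = √(0.00275) = 0.0524
P = 9280 Pa, so δP = 0.0524 × 9280 = 486 Pa.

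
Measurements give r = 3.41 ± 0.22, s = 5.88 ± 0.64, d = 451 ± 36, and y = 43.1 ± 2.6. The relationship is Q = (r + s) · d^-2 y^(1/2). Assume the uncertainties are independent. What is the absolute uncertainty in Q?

5.34e-05

Let u = r + s = 9.29. δu = √(δr² + δs²) = √(0.0484 + 0.410) = 0.677, so δu/u = 0.0728.
Q is then a monomial in u, d, y:
δQ/Q = √((δu/u)² + (-2·δd/d)² + (½·δy/y)²) = √(0.00531 + 0.0255 + 0.000910) = 0.178
Q = 0.000300, so δQ = 0.178 × 0.000300 = 5.34e-05.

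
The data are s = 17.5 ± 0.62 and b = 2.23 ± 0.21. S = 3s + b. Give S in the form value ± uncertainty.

S is a linear combination, so absolute uncertainties add in quadrature:
  (3·δs)² = 3.46;  (δb)² = 0.0441
δS = √(3.50) = 1.87
S = 54.7.

54.7 ± 1.87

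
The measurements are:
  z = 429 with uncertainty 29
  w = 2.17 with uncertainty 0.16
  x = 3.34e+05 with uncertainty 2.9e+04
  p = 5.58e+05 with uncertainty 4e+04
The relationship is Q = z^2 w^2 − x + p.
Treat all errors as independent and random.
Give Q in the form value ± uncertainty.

(1.09 ± 0.180) × 10^6

Let h = z^2·w^2 = 8.67e+05. δh/h = √((2·δz/z)² + (2·δw/w)²) = √(0.0183 + 0.0217) = 0.200, so δh = 1.73e+05.
Q = h − x + p: δQ = √(δh² + δx² + δp²) = √(3.01e+10 + 8.41e+08 + 1.6e+09) = 1.8e+05
Q = 1.09e+06.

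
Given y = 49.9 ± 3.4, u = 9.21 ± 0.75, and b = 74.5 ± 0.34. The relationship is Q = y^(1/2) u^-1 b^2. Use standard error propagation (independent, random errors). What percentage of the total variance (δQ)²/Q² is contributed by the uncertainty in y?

(δQ/Q)² = (½·δy/y)² + (-1·δu/u)² + (2·δb/b)²
  y term: (0.5×0.0681)² = 0.00116
  u term: (-1×0.0814)² = 0.00663
  b term: (2×0.00456)² = 8.33e-05
Total = 0.00788. Share from y = 0.00116/0.00788 = 0.147.

14.7%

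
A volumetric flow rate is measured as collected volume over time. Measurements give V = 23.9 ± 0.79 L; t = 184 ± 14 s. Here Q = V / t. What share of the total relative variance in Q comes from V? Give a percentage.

(δQ/Q)² = (1·δV/V)² + (-1·δt/t)²
  V term: (1×0.0331)² = 0.00109
  t term: (-1×0.0761)² = 0.00579
Total = 0.00688. Share from V = 0.00109/0.00688 = 0.159.

15.9%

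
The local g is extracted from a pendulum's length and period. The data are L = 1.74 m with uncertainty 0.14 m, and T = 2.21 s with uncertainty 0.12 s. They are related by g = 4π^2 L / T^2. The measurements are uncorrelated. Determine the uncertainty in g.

1.90 m/s^2

Relative error in a monomial: (δg/g)² = Σ (nᵢ · δxᵢ/xᵢ)².
  (1·δL/L)² = (1×0.0805)² = 0.00647;  (-2·δT/T)² = (-2×0.0543)² = 0.0118
δg/g = √(0.0183) = 0.135
g = 14.1 m/s^2, so δg = 0.135 × 14.1 = 1.90 m/s^2.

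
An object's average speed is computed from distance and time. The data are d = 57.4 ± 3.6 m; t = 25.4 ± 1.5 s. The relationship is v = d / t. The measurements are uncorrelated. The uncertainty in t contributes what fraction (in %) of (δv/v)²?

47.0%

(δv/v)² = (1·δd/d)² + (-1·δt/t)²
  d term: (1×0.0627)² = 0.00393
  t term: (-1×0.0591)² = 0.00349
Total = 0.00742. Share from t = 0.00349/0.00742 = 0.470.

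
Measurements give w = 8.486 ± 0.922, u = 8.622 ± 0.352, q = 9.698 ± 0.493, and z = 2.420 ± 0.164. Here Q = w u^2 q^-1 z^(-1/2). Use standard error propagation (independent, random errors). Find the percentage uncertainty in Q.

Since Q is a product/quotient, work with relative uncertainties:
  (1·δw/w)² = (1×0.109)² = 0.0118;  (2·δu/u)² = (2×0.0408)² = 0.00667;  (-1·δq/q)² = (-1×0.0508)² = 0.00258;  (−½·δz/z)² = (-0.5×0.0678)² = 0.00115
δQ/Q = √(0.0222) = 0.149

14.9%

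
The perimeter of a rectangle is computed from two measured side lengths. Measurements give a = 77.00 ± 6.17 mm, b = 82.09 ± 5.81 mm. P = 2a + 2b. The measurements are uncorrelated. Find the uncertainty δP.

16.9 mm

Sums and differences: (δP)² = Σ (cᵢ δxᵢ)².
  (2·δa)² = 152;  (2·δb)² = 135
δP = √(287) = 16.9 mm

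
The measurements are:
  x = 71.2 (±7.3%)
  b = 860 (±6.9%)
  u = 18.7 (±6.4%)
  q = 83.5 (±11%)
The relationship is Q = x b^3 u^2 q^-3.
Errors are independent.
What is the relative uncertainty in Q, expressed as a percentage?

41.6%

For a monomial Q ∝ x, b^3, u^2, q^-3, fractional errors add in quadrature:
  (1·δx/x)² = (1×0.0730)² = 0.00533;  (3·δb/b)² = (3×0.0690)² = 0.0428;  (2·δu/u)² = (2×0.0640)² = 0.0164;  (-3·δq/q)² = (-3×0.110)² = 0.109
δQ/Q = √(0.173) = 0.416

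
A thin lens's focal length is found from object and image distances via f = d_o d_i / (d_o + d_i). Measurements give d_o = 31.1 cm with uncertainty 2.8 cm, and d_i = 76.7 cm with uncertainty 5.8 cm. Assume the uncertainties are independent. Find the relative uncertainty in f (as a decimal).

∂f/∂d_o = (d_i/(d_o+d_i))² = 0.506;  ∂f/∂d_i = (d_o/(d_o+d_i))² = 0.0832
δf = √((∂f/∂d_o · δd_o)² + (∂f/∂d_i · δd_i)²) = √(2.01 + 0.233) = 1.50 cm
f = 22.1 cm, so δf/f = 1.50/22.1 = 0.0677.

0.0677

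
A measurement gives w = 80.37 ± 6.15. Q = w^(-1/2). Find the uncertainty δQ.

0.00427

Q ∝ w^(-1/2), so δQ/Q = |−½| · δw/w = 0.5 × 0.0765 = 0.0383.
Q = 0.1115, so δQ = 0.0383 × 0.1115 = 0.00427.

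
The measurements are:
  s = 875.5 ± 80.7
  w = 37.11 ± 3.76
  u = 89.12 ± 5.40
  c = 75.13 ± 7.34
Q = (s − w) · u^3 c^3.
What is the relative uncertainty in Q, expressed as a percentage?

35.8%

Let h = s − w = 838.4. δh = √(δs² + δw²) = √(6510 + 14.1) = 80.8, so δh/h = 0.0964.
Q is then a monomial in h, u, c:
δQ/Q = √((δh/h)² + (3·δu/u)² + (3·δc/c)²) = √(0.00929 + 0.0330 + 0.0859) = 0.358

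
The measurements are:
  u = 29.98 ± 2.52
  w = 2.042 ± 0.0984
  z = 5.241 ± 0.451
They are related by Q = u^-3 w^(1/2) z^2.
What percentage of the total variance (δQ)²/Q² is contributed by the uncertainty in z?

(δQ/Q)² = (-3·δu/u)² + (½·δw/w)² + (2·δz/z)²
  u term: (-3×0.0841)² = 0.0636
  w term: (0.5×0.0482)² = 0.000581
  z term: (2×0.0861)² = 0.0296
Total = 0.0938. Share from z = 0.0296/0.0938 = 0.316.

31.6%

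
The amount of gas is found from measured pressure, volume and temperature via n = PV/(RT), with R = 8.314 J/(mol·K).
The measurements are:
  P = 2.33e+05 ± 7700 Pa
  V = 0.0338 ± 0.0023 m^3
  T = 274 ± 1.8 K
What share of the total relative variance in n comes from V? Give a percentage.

80.3%

(δn/n)² = (1·δP/P)² + (1·δV/V)² + (-1·δT/T)²
  P term: (1×0.0330)² = 0.00109
  V term: (1×0.0680)² = 0.00463
  T term: (-1×0.00657)² = 4.32e-05
Total = 0.00577. Share from V = 0.00463/0.00577 = 0.803.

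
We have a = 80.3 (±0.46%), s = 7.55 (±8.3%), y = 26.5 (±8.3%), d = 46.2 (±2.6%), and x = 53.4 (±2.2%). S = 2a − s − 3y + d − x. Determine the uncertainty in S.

6.88

Each term contributes (cᵢ δxᵢ)² to (δS)²:
  (2·δa)² = 0.546;  (δs)² = 0.393;  (3·δy)² = 43.5;  (δd)² = 1.44;  (δx)² = 1.38
δS = √(47.3) = 6.88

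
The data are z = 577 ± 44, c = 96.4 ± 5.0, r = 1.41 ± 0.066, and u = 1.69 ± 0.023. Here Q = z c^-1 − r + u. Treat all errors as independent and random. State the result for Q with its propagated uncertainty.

6.27 ± 0.556

Let p = z·c^-1 = 5.99. δp/p = √((1·δz/z)² + (-1·δc/c)²) = √(0.00582 + 0.00269) = 0.0922, so δp = 0.552.
Q = p − r + u: δQ = √(δp² + δr² + δu²) = √(0.305 + 0.00436 + 0.000529) = 0.556
Q = 6.27.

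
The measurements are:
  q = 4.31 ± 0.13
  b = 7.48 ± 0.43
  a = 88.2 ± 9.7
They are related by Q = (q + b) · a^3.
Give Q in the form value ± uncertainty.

Let u = q + b = 11.8. δu = √(δq² + δb²) = √(0.0169 + 0.185) = 0.449, so δu/u = 0.0381.
Q is then a monomial in u, a:
δQ/Q = √((δu/u)² + (3·δa/a)²) = √(0.00145 + 0.109) = 0.332
Q = 8.09e+06, so δQ = 0.332 × 8.09e+06 = 2.69e+06.

(8.09 ± 2.69) × 10^6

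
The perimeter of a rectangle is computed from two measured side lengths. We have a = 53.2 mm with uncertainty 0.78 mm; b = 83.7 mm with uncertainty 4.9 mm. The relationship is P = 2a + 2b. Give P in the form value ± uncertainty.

P is a linear combination, so absolute uncertainties add in quadrature:
  (2·δa)² = 2.43;  (2·δb)² = 96.0
δP = √(98.5) = 9.92 mm
P = 274 mm.

274 ± 9.92 mm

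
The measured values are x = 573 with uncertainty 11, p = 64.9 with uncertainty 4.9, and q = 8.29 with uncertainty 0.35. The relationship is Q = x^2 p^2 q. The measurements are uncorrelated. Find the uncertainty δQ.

Q is a product of powers, so relative uncertainties combine in quadrature:
  (2·δx/x)² = (2×0.0192)² = 0.00147;  (2·δp/p)² = (2×0.0755)² = 0.0228;  (1·δq/q)² = (1×0.0422)² = 0.00178
δQ/Q = √(0.0261) = 0.161
Q = 1.15e+10, so δQ = 0.161 × 1.15e+10 = 1.85e+09.

1.85e+09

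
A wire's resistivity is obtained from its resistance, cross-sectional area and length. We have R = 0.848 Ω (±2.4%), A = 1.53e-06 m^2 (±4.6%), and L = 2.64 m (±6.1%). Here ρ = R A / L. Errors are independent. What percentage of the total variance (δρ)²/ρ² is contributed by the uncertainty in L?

58.0%

(δρ/ρ)² = (1·δR/R)² + (1·δA/A)² + (-1·δL/L)²
  R term: (1×0.0240)² = 0.000576
  A term: (1×0.0460)² = 0.00212
  L term: (-1×0.0610)² = 0.00372
Total = 0.00641. Share from L = 0.00372/0.00641 = 0.580.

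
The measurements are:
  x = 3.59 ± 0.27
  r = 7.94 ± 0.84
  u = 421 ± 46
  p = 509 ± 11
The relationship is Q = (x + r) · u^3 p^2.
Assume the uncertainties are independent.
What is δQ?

7.56e+13

Let w = x + r = 11.5. δw = √(δx² + δr²) = √(0.0729 + 0.706) = 0.882, so δw/w = 0.0765.
Q is then a monomial in w, u, p:
δQ/Q = √((δw/w)² + (3·δu/u)² + (2·δp/p)²) = √(0.00586 + 0.107 + 0.00187) = 0.339
Q = 2.23e+14, so δQ = 0.339 × 2.23e+14 = 7.56e+13.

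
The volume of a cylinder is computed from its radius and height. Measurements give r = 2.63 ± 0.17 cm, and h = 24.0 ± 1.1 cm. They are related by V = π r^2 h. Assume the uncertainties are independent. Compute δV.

71.5 cm^3

Each factor contributes (exponent × relative error)² to (δV/V)²:
  (2·δr/r)² = (2×0.0646)² = 0.0167;  (1·δh/h)² = (1×0.0458)² = 0.00210
δV/V = √(0.0188) = 0.137
V = 522 cm^3, so δV = 0.137 × 522 = 71.5 cm^3.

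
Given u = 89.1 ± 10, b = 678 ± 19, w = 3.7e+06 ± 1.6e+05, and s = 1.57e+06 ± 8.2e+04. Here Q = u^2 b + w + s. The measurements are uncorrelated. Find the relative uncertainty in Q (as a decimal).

Let p = u^2·b = 5.38e+06. δp/p = √((2·δu/u)² + (1·δb/b)²) = √(0.0504 + 0.000785) = 0.226, so δp = 1.22e+06.
Q = p + w + s: δQ = √(δp² + δw² + δs²) = √(1.48e+12 + 2.56e+10 + 6.72e+09) = 1.23e+06
Q = 1.07e+07, so δQ/Q = 1.23e+06/1.07e+07 = 0.116.

0.116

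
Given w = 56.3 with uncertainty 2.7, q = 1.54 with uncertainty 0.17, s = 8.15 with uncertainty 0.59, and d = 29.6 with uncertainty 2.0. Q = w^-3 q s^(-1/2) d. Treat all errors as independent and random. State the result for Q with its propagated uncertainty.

Products/powers → add relative errors in quadrature, weighted by exponent:
  (-3·δw/w)² = (-3×0.0480)² = 0.0207;  (1·δq/q)² = (1×0.110)² = 0.0122;  (−½·δs/s)² = (-0.5×0.0724)² = 0.00131;  (1·δd/d)² = (1×0.0676)² = 0.00457
δQ/Q = √(0.0388) = 0.197
Q = 8.95e-05, so δQ = 0.197 × 8.95e-05 = 1.76e-05.

(8.95 ± 1.76) × 10^-5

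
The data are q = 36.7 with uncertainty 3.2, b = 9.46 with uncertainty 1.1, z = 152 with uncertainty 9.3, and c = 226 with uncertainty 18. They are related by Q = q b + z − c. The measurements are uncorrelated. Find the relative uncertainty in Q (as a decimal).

Let p = q·b = 347. δp/p = √((1·δq/q)² + (1·δb/b)²) = √(0.00760 + 0.0135) = 0.145, so δp = 50.5.
Q = p + z − c: δQ = √(δp² + δz² + δc²) = √(2550 + 86.5 + 324) = 54.4
Q = 273, so δQ/Q = 54.4/273 = 0.199.

0.199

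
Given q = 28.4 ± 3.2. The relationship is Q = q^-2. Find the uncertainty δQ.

Q ∝ q^-2, so δQ/Q = |-2| · δq/q = 2 × 0.113 = 0.225.
Q = 0.00124, so δQ = 0.225 × 0.00124 = 0.000279.

0.000279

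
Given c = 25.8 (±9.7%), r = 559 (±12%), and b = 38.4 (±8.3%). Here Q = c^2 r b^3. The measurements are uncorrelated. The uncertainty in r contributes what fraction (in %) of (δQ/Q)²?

(δQ/Q)² = (2·δc/c)² + (1·δr/r)² + (3·δb/b)²
  c term: (2×0.0970)² = 0.0376
  r term: (1×0.120)² = 0.0144
  b term: (3×0.0830)² = 0.0620
Total = 0.114. Share from r = 0.0144/0.114 = 0.126.

12.6%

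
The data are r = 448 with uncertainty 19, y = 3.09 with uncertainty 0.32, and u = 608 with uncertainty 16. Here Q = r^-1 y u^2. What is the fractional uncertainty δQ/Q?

0.124

For a monomial Q ∝ r^-1, y, u^2, fractional errors add in quadrature:
  (-1·δr/r)² = (-1×0.0424)² = 0.00180;  (1·δy/y)² = (1×0.104)² = 0.0107;  (2·δu/u)² = (2×0.0263)² = 0.00277
δQ/Q = √(0.0153) = 0.124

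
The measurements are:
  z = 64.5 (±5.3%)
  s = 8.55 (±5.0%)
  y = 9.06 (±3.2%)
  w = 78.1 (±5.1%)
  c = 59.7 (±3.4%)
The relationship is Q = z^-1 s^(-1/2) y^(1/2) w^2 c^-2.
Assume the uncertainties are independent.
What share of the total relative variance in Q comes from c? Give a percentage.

24.7%

(δQ/Q)² = (-1·δz/z)² + (−½·δs/s)² + (½·δy/y)² + (2·δw/w)² + (-2·δc/c)²
  z term: (-1×0.0530)² = 0.00281
  s term: (-0.5×0.0500)² = 0.000625
  y term: (0.5×0.0320)² = 0.000256
  w term: (2×0.0510)² = 0.0104
  c term: (-2×0.0340)² = 0.00462
Total = 0.0187. Share from c = 0.00462/0.0187 = 0.247.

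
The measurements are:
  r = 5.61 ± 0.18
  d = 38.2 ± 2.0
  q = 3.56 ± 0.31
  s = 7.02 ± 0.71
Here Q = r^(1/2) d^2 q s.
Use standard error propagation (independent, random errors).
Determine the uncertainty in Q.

Each factor contributes (exponent × relative error)² to (δQ/Q)²:
  (½·δr/r)² = (0.5×0.0321)² = 0.000257;  (2·δd/d)² = (2×0.0524)² = 0.0110;  (1·δq/q)² = (1×0.0871)² = 0.00758;  (1·δs/s)² = (1×0.101)² = 0.0102
δQ/Q = √(0.0290) = 0.170
Q = 86400, so δQ = 0.170 × 86400 = 14700.

14700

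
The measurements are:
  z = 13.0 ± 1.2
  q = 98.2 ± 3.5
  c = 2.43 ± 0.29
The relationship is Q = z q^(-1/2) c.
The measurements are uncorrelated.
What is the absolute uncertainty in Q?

0.484

Relative error in a monomial: (δQ/Q)² = Σ (nᵢ · δxᵢ/xᵢ)².
  (1·δz/z)² = (1×0.0923)² = 0.00852;  (−½·δq/q)² = (-0.5×0.0356)² = 0.000318;  (1·δc/c)² = (1×0.119)² = 0.0142
δQ/Q = √(0.0231) = 0.152
Q = 3.19, so δQ = 0.152 × 3.19 = 0.484.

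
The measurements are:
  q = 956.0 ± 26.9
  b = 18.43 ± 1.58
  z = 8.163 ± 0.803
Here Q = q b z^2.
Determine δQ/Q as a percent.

Q is a product of powers, so relative uncertainties combine in quadrature:
  (1·δq/q)² = (1×0.0281)² = 0.000792;  (1·δb/b)² = (1×0.0857)² = 0.00735;  (2·δz/z)² = (2×0.0984)² = 0.0387
δQ/Q = √(0.0468) = 0.216

21.6%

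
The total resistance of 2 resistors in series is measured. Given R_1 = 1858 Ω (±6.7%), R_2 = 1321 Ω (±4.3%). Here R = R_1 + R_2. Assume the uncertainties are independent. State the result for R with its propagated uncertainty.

3179 ± 137 Ω

Absolute uncertainties add in quadrature for a linear combination:
  (δR_1)² = 15500;  (δR_2)² = 3230
δR = √(18700) = 137 Ω
R = 3179 Ω.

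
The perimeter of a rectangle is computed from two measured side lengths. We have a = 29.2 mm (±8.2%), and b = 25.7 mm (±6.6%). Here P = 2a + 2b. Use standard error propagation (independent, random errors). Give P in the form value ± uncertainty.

110 ± 5.87 mm

For a sum/difference, combine absolute errors in quadrature:
  (2·δa)² = 22.9;  (2·δb)² = 11.5
δP = √(34.4) = 5.87 mm
P = 110 mm.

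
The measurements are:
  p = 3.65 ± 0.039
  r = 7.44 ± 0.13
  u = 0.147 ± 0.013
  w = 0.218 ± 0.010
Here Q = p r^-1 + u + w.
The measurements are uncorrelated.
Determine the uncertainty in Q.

0.0192

Let h = p·r^-1 = 0.491. δh/h = √((1·δp/p)² + (-1·δr/r)²) = √(0.000114 + 0.000305) = 0.0205, so δh = 0.0100.
Q = h + u + w: δQ = √(δh² + δu² + δw²) = √(0.000101 + 0.000169 + 0.000100) = 0.0192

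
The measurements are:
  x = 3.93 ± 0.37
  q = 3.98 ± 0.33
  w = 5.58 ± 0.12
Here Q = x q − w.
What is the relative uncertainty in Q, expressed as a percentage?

19.5%

Let p = x·q = 15.6. δp/p = √((1·δx/x)² + (1·δq/q)²) = √(0.00886 + 0.00687) = 0.125, so δp = 1.96.
Q = p − w: δQ = √(δp² + δw²) = √(3.85 + 0.0144) = 1.97
Q = 10.1, so δQ/Q = 1.97/10.1 = 0.195.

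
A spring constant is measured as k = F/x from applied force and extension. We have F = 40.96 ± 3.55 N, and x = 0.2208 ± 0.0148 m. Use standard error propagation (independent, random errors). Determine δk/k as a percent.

Relative error in a monomial: (δk/k)² = Σ (nᵢ · δxᵢ/xᵢ)².
  (1·δF/F)² = (1×0.0867)² = 0.00751;  (-1·δx/x)² = (-1×0.0670)² = 0.00449
δk/k = √(0.0120) = 0.110

11.0%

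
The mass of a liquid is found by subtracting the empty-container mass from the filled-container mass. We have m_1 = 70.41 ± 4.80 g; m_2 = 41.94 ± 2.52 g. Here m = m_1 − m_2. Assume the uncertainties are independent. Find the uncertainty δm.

Absolute uncertainties add in quadrature for a linear combination:
  (δm_1)² = 23.0;  (δm_2)² = 6.35
δm = √(29.4) = 5.42 g

5.42 g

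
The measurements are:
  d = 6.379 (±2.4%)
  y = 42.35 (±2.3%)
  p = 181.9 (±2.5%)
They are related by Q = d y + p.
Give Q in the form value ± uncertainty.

452.1 ± 10.1

Let w = d·y = 270.2. δw/w = √((1·δd/d)² + (1·δy/y)²) = √(0.000576 + 0.000529) = 0.0332, so δw = 8.98.
Q = w + p: δQ = √(δw² + δp²) = √(80.6 + 20.7) = 10.1
Q = 452.1.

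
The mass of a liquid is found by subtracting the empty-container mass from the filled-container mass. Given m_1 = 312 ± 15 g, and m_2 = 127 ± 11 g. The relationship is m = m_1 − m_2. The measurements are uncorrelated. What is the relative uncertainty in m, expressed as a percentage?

Each term contributes (cᵢ δxᵢ)² to (δm)²:
  (δm_1)² = 225;  (δm_2)² = 121
δm = √(346) = 18.6 g
m = 185 g, so δm/m = 18.6/185 = 0.101.

10.1%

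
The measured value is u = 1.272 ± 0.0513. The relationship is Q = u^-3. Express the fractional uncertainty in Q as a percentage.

12.1%

For a monomial Q ∝ u^-3, fractional errors add in quadrature:
  (-3·δu/u)² = (-3×0.0403)² = 0.0146
δQ/Q = √(0.0146) = 0.121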